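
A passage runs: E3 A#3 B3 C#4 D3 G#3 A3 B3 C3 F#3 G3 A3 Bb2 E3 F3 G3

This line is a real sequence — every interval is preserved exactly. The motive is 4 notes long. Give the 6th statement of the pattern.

The 4-note cells begin on E3, D3, C3, Bb2 — each down a 2nd from the last.
Extending down a 2nd: Ab2 → Gb2.
From Gb2 the exact shape gives Gb2 C3 Db3 Eb3.

Gb2 C3 Db3 Eb3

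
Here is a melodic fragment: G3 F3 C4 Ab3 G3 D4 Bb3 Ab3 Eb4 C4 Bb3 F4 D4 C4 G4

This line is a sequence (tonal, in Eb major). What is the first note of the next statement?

Unit = 3 notes; the statements start on G3, Ab3, Bb3, C4, D4, moving up a 2nd each time.
The next head, up a 2nd from D4, is Eb4.

Eb4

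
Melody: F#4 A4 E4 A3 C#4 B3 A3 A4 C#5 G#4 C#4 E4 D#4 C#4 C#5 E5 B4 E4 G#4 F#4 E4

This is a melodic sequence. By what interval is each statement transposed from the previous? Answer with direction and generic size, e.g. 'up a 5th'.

With a 7-note motive the entries are F#4, A4, C#5, each up a 3rd from the previous.
F#4 to A4 is up a 3rd.

up a 3rd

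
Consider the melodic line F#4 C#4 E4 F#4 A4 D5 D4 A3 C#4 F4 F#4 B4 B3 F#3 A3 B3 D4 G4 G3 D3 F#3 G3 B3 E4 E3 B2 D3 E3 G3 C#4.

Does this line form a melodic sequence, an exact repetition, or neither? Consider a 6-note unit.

Note 4 of cell 2 is F4; if this were a sequence it would be D4. No unit length gives a consistent transposition pattern.

neither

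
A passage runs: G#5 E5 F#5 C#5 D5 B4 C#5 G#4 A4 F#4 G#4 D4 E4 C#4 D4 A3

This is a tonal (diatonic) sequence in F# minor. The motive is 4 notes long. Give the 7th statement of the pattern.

Unit = 4 notes; the statements start on G#5, D5, A4, E4, moving down a 4th each time.
Extending down a 4th: B3 → F#3 → C#3.
From C#3 the diatonic shape gives C#3 A2 B2 F#2.

C#3 A2 B2 F#2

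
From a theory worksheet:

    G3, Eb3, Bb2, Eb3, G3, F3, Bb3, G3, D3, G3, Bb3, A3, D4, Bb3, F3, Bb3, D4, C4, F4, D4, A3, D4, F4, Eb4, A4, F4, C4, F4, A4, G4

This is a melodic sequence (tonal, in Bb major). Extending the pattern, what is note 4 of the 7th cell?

C5

The unit is 6 notes. Position-4 pitches of the 5 shown cells: Eb3, G3, Bb3, D4, F4.
Each moves up a 3rd. Continuing: A4 → C5.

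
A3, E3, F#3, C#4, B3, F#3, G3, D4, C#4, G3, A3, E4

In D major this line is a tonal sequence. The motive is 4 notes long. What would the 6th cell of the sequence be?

F#4 C#4 D4 A4

With a 4-note motive the entries are A3, B3, C#4, each up a 2nd from the previous.
Continuing the starts: D4 → E4 → F#4.
From F#4 the diatonic shape gives F#4 C#4 D4 A4.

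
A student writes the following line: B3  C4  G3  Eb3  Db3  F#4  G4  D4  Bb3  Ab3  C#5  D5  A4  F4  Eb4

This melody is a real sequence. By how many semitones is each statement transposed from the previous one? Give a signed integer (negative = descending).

7

Taking 5-note groups, the heads are B3, F#4, C#5: the pattern moves up a 5th.
B3→F#4 is 66 − 59 = 7 semitones.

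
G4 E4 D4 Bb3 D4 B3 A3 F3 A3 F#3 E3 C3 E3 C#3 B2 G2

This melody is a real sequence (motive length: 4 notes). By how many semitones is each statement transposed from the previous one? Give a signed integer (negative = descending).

With a 4-note motive the entries are G4, D4, A3, E3, each down a 4th from the previous.
G4 to D4 spans -5 semitones.

-5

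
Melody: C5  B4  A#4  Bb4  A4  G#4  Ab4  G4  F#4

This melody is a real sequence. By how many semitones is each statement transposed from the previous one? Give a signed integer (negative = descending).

-2

Unit = 3 notes; the statements start on C5, Bb4, Ab4, moving down a 2nd each time.
Counting half-steps from C5 to Bb4: -2.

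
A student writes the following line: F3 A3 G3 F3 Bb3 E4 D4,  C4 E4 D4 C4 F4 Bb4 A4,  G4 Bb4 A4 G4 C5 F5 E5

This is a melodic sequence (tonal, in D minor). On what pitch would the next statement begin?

D5

Unit = 7 notes; the statements start on F3, C4, G4, moving up a 5th each time.
The next head, up a 5th from G4, is D5.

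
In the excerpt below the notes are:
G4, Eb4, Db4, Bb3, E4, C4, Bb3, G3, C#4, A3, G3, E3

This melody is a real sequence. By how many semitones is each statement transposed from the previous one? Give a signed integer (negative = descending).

The 4-note cells begin on G4, E4, C#4 — each down a 3rd from the last.
Counting half-steps from G4 to E4: -3.

-3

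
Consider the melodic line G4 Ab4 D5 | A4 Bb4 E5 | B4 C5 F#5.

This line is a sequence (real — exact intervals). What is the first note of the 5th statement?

The 3-note cells begin on G4, A4, B4 — each up a 2nd from the last.
Continuing: C#5 → D#5. Statement 5 starts on D#5.

D#5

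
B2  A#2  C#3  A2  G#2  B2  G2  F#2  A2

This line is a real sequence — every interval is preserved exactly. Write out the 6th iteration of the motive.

Taking 3-note groups, the heads are B2, A2, G2: the pattern moves down a 2nd.
Extending down a 2nd: F2 → Eb2 → Db2.
So cell 6 is Db2 C2 Eb2.

Db2 C2 Eb2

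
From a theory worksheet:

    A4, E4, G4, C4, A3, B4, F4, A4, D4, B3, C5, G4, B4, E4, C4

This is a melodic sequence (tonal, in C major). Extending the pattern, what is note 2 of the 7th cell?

Grouping in 5s, the 2nd note of each cell is E4, F4, G4.
Extending up a 2nd: A4 → B4 → C5 → D5.

D5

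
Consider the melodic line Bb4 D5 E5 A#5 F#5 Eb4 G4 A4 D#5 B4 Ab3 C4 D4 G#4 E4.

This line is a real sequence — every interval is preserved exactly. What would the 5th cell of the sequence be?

Gb2 Bb2 C3 F#3 D3

Unit = 5 notes; the statements start on Bb4, Eb4, Ab3, moving down a 5th each time.
Carrying on: Db3 → Gb2.
From Gb2 the exact shape gives Gb2 Bb2 C3 F#3 D3.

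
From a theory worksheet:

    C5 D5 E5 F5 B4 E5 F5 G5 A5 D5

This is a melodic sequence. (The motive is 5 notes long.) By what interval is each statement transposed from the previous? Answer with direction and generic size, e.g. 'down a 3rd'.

The 5-note cells begin on C5, E5 — each up a 3rd from the last.
C5 to E5 is up a 3rd.

up a 3rd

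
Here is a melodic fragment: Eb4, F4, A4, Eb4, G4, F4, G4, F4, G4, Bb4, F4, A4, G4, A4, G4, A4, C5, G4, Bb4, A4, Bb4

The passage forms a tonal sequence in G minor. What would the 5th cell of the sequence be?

Taking 7-note groups, the heads are Eb4, F4, G4: the pattern moves up a 2nd.
Continuing the starts: A4 → Bb4.
Statement 5 starts on Bb4 and keeps the same diatonic contour: Bb4 C5 Eb5 Bb4 D5 C5 D5.

Bb4 C5 Eb5 Bb4 D5 C5 D5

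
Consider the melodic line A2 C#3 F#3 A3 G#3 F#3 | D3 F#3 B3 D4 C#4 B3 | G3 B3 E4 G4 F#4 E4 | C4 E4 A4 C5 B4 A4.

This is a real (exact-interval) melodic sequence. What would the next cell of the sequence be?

F4 A4 D5 F5 E5 D5

Unit = 6 notes; the statements start on A2, D3, G3, C4, moving up a 4th each time.
So cell 5 is F4 A4 D5 F5 E5 D5.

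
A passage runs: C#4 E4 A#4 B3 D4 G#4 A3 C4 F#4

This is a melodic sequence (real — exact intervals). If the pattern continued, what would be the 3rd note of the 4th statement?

Grouping in 3s, the 3rd note of each cell is A#4, G#4, F#4.
From F#4, down a 2nd gives E4.

E4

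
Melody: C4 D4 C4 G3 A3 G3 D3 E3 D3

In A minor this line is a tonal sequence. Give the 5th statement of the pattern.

E2 F2 E2

With a 3-note motive the entries are C4, G3, D3, each down a 4th from the previous.
Continuing the starts: A2 → E2.
Statement 5 starts on E2 and keeps the same diatonic contour: E2 F2 E2.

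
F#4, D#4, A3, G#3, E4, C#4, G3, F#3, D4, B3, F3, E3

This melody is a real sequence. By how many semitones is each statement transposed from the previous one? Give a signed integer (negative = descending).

Unit = 4 notes; the statements start on F#4, E4, D4, moving down a 2nd each time.
F#4→E4 is 64 − 66 = -2 semitones.

-2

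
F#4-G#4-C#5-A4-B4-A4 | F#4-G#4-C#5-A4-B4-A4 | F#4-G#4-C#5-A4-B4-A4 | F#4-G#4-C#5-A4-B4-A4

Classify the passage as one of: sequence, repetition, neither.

repetition

Each 6-note cell is identical (F#4 G#4 C#5 A4 B4 A4), restated at the same pitch.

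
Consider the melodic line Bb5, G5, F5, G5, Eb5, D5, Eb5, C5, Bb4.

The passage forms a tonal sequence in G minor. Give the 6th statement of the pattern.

F4 D4 C4

Taking 3-note groups, the heads are Bb5, G5, Eb5: the pattern moves down a 3rd.
Carrying on: C5 → A4 → F4.
From F4 the diatonic shape gives F4 D4 C4.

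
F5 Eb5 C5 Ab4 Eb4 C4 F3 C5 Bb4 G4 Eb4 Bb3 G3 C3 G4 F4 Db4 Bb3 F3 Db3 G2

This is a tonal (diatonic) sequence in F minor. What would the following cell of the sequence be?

With a 7-note motive the entries are F5, C5, G4, each down a 4th from the previous.
So cell 4 is Db4 C4 Ab3 F3 C3 Ab2 Db2.

Db4 C4 Ab3 F3 C3 Ab2 Db2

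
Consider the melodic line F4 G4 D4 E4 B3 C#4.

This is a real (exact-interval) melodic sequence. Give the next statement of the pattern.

Unit = 2 notes; the statements start on F4, D4, B3, moving down a 3rd each time.
So cell 4 is G#3 A#3.

G#3 A#3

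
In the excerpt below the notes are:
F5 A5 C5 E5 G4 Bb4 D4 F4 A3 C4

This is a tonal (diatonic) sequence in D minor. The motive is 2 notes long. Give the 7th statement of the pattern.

Bb2 D3

With a 2-note motive the entries are F5, C5, G4, D4, A3, each down a 4th from the previous.
Continuing the starts: E3 → Bb2.
So cell 7 is Bb2 D3.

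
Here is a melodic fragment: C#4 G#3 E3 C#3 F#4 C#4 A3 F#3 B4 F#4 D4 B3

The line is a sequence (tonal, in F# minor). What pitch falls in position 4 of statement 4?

E4

The unit is 4 notes. Position-4 pitches of the 3 shown cells: C#3, F#3, B3.
Each moves up a 4th; the next is E4.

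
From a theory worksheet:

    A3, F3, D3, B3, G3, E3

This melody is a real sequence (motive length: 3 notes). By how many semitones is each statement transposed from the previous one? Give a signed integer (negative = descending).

Unit = 3 notes; the statements start on A3, B3, moving up a 2nd each time.
A3 to B3 spans +2 semitones.

2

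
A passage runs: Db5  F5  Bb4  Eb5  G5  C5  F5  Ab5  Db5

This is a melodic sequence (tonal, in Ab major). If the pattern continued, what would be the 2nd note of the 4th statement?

The unit is 3 notes. Position-2 pitches of the 3 shown cells: F5, G5, Ab5.
One more up a 2nd gives Bb5.

Bb5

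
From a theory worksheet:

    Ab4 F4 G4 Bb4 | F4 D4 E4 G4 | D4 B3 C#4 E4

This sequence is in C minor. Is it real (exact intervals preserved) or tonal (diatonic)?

Each cell has the same semitone pattern (-3, 2, 3) — intervals are preserved exactly.
And E4 lies outside C minor, so the sequence is real rather than tonal.

real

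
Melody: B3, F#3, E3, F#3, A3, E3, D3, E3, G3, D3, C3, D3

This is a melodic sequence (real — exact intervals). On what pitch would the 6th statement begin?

Db3

Taking 4-note groups, the heads are B3, A3, G3: the pattern moves down a 2nd.
Continuing: F3 → Eb3 → Db3. Statement 6 starts on Db3.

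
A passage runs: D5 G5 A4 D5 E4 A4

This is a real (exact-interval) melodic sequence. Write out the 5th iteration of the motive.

F#3 B3

Unit = 2 notes; the statements start on D5, A4, E4, moving down a 4th each time.
Carrying on: B3 → F#3.
Statement 5 starts on F#3 and keeps the same exact contour: F#3 B3.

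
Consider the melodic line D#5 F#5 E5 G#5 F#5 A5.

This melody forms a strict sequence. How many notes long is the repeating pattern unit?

2

There are 6 notes; a 2-note unit gives 3 cells:
D#5 F#5 | E5 G#5 | F#5 A5
That's a consistent up a 2nd shift per cell, and no other grouping gives one.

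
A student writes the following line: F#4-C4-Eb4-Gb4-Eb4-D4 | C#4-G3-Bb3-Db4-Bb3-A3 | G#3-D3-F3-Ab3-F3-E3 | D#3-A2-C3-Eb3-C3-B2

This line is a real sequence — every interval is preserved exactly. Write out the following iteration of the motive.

With a 6-note motive the entries are F#4, C#4, G#3, D#3, each down a 4th from the previous.
So cell 5 is A#2 E2 G2 Bb2 G2 F#2.

A#2 E2 G2 Bb2 G2 F#2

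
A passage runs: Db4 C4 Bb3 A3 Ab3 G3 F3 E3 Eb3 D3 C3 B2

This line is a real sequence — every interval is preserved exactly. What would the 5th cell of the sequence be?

The 4-note cells begin on Db4, Ab3, Eb3 — each down a 4th from the last.
Extending down a 4th: Bb2 → F2.
From F2 the exact shape gives F2 E2 D2 C#2.

F2 E2 D2 C#2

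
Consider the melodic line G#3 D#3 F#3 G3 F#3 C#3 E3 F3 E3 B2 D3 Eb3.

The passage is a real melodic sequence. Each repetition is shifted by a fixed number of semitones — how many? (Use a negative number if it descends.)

-2

Taking 4-note groups, the heads are G#3, F#3, E3: the pattern moves down a 2nd.
G#3 to F#3 spans -2 semitones.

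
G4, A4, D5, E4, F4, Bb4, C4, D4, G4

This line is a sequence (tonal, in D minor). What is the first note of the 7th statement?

Bb2

The 3-note cells begin on G4, E4, C4 — each down a 3rd from the last.
Extending the heads down a 3rd: A3 → F3 → D3 → Bb2.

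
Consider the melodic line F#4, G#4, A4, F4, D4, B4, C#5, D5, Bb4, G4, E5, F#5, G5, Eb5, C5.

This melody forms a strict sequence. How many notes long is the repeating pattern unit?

There are 15 notes; a 5-note unit gives 3 cells:
F#4 G#4 A4 F4 D4 | B4 C#5 D5 Bb4 G4 | E5 F#5 G5 Eb5 C5
Each cell is the previous one up a 4th — so the unit is 5 notes.

5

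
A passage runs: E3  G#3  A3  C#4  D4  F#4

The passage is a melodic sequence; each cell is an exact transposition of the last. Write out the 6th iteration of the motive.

The 2-note cells begin on E3, A3, D4 — each up a 4th from the last.
Extending up a 4th: G4 → C5 → F5.
So cell 6 is F5 A5.

F5 A5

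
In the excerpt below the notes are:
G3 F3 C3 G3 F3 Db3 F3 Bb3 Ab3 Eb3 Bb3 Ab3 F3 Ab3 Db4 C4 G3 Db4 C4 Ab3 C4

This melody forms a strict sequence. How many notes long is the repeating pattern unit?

7

There are 21 notes; a 7-note unit gives 3 cells:
G3 F3 C3 G3 F3 Db3 F3 | Bb3 Ab3 Eb3 Bb3 Ab3 F3 Ab3 | Db4 C4 G3 Db4 C4 Ab3 C4
Every group is a transposition up a 3rd of the one before; no shorter unit works.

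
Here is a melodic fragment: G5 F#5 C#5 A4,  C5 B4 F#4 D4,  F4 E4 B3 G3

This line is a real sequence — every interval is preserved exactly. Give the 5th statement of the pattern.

Eb3 D3 A2 F2

The 4-note cells begin on G5, C5, F4 — each down a 5th from the last.
Continuing the starts: Bb3 → Eb3.
From Eb3 the exact shape gives Eb3 D3 A2 F2.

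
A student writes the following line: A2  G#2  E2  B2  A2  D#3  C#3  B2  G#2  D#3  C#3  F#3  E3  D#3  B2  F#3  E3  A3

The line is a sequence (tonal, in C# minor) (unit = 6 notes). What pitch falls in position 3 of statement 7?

C#4

With 6-note cells, note 3 of each statement runs E2, G#2, B2.
Carrying that up a 3rd forward: D#3 → F#3 → A3 → C#4.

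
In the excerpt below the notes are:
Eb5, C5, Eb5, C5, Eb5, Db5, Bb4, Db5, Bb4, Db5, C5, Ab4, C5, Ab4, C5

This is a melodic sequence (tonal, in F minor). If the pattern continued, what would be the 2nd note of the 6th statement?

Eb4

With 5-note cells, note 2 of each statement runs C5, Bb4, Ab4.
Carrying that down a 2nd forward: G4 → F4 → Eb4.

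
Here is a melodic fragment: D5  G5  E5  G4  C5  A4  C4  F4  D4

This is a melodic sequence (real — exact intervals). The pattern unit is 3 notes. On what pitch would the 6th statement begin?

The 3-note cells begin on D5, G4, C4 — each down a 5th from the last.
Extending the heads down a 5th: F3 → Bb2 → Eb2.

Eb2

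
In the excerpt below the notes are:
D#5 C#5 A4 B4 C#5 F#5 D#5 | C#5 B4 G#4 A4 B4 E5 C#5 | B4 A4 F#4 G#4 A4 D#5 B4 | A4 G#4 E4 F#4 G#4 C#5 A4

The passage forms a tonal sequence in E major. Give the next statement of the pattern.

Unit = 7 notes; the statements start on D#5, C#5, B4, A4, moving down a 2nd each time.
So cell 5 is G#4 F#4 D#4 E4 F#4 B4 G#4.

G#4 F#4 D#4 E4 F#4 B4 G#4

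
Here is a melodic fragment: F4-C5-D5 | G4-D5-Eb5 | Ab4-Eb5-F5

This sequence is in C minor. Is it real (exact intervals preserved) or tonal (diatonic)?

Every note is diatonic to C minor.
Cell 1 has +2 semitones from note 2 to 3, but cell 2 has +1 — the interval quality changes while the contour stays the same, which is the hallmark of a tonal sequence.

tonal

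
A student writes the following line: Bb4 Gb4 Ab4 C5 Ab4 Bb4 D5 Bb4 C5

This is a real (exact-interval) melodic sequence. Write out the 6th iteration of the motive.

G#5 E5 F#5

Taking 3-note groups, the heads are Bb4, C5, D5: the pattern moves up a 2nd.
Extending up a 2nd: E5 → F#5 → G#5.
So cell 6 is G#5 E5 F#5.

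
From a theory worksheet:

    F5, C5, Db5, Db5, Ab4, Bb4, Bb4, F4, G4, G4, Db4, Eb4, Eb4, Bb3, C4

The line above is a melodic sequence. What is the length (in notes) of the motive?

3

There are 15 notes; a 3-note unit gives 5 cells:
F5 C5 Db5 | Db5 Ab4 Bb4 | Bb4 F4 G4 | G4 Db4 Eb4 | Eb4 Bb3 C4
Each cell is the previous one down a 3rd — so the unit is 3 notes.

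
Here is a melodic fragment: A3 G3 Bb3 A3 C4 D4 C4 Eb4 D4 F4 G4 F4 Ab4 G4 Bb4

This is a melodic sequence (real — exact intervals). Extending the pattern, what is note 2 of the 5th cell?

Eb5

Grouping in 5s, the 2nd note of each cell is G3, C4, F4.
Each moves up a 4th. Continuing: Bb4 → Eb5.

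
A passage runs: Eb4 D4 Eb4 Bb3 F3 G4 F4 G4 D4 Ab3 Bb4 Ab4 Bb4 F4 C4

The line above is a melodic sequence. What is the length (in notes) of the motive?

5

There are 15 notes; a 5-note unit gives 3 cells:
Eb4 D4 Eb4 Bb3 F3 | G4 F4 G4 D4 Ab3 | Bb4 Ab4 Bb4 F4 C4
Each cell is the previous one up a 3rd — so the unit is 5 notes.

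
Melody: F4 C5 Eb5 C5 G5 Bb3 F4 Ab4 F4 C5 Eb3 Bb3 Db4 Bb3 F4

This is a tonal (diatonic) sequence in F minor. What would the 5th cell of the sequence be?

With a 5-note motive the entries are F4, Bb3, Eb3, each down a 5th from the previous.
Extending down a 5th: Ab2 → Db2.
From Db2 the diatonic shape gives Db2 Ab2 C3 Ab2 Eb3.

Db2 Ab2 C3 Ab2 Eb3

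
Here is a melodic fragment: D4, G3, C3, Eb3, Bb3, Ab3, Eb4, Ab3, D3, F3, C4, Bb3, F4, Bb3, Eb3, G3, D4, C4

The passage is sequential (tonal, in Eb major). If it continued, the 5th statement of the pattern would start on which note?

Ab4

The 6-note cells begin on D4, Eb4, F4 — each up a 2nd from the last.
Continuing: G4 → Ab4. Statement 5 starts on Ab4.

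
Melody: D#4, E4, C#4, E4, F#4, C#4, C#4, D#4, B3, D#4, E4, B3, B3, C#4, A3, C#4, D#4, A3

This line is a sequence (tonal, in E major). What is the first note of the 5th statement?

G#3

The 6-note cells begin on D#4, C#4, B3 — each down a 2nd from the last.
Continuing: A3 → G#3. Statement 5 starts on G#3.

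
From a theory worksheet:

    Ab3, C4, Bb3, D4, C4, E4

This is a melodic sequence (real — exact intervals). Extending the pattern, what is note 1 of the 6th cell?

F#4

The unit is 2 notes. Position-1 pitches of the 3 shown cells: Ab3, Bb3, C4.
Each moves up a 2nd. Continuing: D4 → E4 → F#4.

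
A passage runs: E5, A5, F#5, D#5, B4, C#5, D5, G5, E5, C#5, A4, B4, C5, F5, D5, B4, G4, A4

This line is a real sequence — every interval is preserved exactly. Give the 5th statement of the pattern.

With a 6-note motive the entries are E5, D5, C5, each down a 2nd from the previous.
Continuing the starts: Bb4 → Ab4.
From Ab4 the exact shape gives Ab4 Db5 Bb4 G4 Eb4 F4.

Ab4 Db5 Bb4 G4 Eb4 F4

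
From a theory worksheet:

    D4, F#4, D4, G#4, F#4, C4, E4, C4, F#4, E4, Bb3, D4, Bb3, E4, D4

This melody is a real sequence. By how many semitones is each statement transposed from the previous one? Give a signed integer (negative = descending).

-2

The 5-note cells begin on D4, C4, Bb3 — each down a 2nd from the last.
D4→C4 is 60 − 62 = -2 semitones.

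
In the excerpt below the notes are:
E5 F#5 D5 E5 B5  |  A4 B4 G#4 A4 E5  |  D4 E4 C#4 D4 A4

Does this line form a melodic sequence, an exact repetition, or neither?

Each 5-note cell is the previous one transposed down a 5th.

sequence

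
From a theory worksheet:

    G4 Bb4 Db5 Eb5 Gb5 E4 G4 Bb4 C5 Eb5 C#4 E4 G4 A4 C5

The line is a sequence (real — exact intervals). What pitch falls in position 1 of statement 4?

A#3

With 5-note cells, note 1 of each statement runs G4, E4, C#4.
From C#4, down a 3rd gives A#3.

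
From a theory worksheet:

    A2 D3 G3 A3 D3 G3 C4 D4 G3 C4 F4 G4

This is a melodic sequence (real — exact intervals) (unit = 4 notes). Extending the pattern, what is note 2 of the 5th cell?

Bb4

Grouping in 4s, the 2nd note of each cell is D3, G3, C4.
Extending up a 4th: F4 → Bb4.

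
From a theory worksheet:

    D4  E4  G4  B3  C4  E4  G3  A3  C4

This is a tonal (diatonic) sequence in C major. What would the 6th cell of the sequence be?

The 3-note cells begin on D4, B3, G3 — each down a 3rd from the last.
Continuing the starts: E3 → C3 → A2.
From A2 the diatonic shape gives A2 B2 D3.

A2 B2 D3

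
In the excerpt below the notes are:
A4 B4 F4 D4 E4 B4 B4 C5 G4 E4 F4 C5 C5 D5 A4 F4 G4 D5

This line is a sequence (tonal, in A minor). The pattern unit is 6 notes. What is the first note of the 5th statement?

E5

The 6-note cells begin on A4, B4, C5 — each up a 2nd from the last.
Extending the heads up a 2nd: D5 → E5.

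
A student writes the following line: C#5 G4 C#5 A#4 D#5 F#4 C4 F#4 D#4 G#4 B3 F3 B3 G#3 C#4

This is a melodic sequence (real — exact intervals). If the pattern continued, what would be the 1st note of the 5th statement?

Grouping in 5s, the 1st note of each cell is C#5, F#4, B3.
Extending down a 5th: E3 → A2.

A2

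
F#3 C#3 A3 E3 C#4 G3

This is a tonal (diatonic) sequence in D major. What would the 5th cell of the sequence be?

G4 D4

The 2-note cells begin on F#3, A3, C#4 — each up a 3rd from the last.
Carrying on: E4 → G4.
Statement 5 starts on G4 and keeps the same diatonic contour: G4 D4.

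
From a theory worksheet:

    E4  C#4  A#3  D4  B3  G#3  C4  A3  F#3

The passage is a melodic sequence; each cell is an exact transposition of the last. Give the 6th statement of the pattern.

Gb3 Eb3 C3

The 3-note cells begin on E4, D4, C4 — each down a 2nd from the last.
Carrying on: Bb3 → Ab3 → Gb3.
From Gb3 the exact shape gives Gb3 Eb3 C3.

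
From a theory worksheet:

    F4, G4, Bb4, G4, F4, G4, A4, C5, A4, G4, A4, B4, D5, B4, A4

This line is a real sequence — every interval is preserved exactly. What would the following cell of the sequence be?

The 5-note cells begin on F4, G4, A4 — each up a 2nd from the last.
Statement 4 starts on B4 and keeps the same exact contour: B4 C#5 E5 C#5 B4.

B4 C#5 E5 C#5 B4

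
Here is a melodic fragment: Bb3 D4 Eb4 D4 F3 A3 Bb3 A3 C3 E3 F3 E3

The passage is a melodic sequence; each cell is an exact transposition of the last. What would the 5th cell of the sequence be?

D2 F#2 G2 F#2

The 4-note cells begin on Bb3, F3, C3 — each down a 4th from the last.
Extending down a 4th: G2 → D2.
From D2 the exact shape gives D2 F#2 G2 F#2.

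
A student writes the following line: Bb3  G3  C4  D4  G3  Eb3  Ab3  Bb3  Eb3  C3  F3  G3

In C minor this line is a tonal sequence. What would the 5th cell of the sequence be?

Unit = 4 notes; the statements start on Bb3, G3, Eb3, moving down a 3rd each time.
Carrying on: C3 → Ab2.
Statement 5 starts on Ab2 and keeps the same diatonic contour: Ab2 F2 Bb2 C3.

Ab2 F2 Bb2 C3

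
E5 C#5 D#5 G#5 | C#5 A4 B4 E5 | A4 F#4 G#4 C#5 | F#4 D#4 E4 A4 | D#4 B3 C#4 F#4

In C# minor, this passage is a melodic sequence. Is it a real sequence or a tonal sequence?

tonal

Every note is diatonic to C# minor.
Cell 1 has -3 semitones from note 1 to 2, but cell 2 has -4 — the interval quality changes while the contour stays the same, which is the hallmark of a tonal sequence.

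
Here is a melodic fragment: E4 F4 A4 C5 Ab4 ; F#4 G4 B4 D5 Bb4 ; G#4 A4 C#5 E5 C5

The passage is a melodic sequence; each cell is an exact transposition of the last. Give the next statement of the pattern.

Unit = 5 notes; the statements start on E4, F#4, G#4, moving up a 2nd each time.
So cell 4 is A#4 B4 D#5 F#5 D5.

A#4 B4 D#5 F#5 D5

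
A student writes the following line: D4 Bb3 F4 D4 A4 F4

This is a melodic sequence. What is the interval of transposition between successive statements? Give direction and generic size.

up a 3rd

The 2-note cells begin on D4, F4, A4 — each up a 3rd from the last.
From D4 to F4: up a 3rd.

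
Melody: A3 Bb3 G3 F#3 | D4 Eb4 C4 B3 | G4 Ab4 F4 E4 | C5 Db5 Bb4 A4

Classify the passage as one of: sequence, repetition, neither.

sequence

Each 4-note cell is the previous one transposed up a 4th.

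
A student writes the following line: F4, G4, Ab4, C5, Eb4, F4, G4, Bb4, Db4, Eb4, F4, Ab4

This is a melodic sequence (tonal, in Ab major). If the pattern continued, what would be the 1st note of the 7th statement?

The unit is 4 notes. Position-1 pitches of the 3 shown cells: F4, Eb4, Db4.
Extending down a 2nd: C4 → Bb3 → Ab3 → G3.

G3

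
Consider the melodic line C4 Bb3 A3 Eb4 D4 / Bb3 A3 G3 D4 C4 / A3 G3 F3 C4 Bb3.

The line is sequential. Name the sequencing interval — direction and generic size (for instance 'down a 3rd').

down a 2nd

The 5-note cells begin on C4, Bb3, A3 — each down a 2nd from the last.
From C4 to Bb3: down a 2nd.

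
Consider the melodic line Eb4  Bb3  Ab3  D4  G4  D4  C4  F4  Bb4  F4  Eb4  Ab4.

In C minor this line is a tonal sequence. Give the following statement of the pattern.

With a 4-note motive the entries are Eb4, G4, Bb4, each up a 3rd from the previous.
So cell 4 is D5 Ab4 G4 C5.

D5 Ab4 G4 C5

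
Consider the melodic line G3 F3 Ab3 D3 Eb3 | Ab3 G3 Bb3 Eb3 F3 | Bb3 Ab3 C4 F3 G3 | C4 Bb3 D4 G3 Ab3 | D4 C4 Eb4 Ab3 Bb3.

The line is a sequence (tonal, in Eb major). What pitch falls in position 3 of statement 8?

With 5-note cells, note 3 of each statement runs Ab3, Bb3, C4, D4, Eb4.
Each moves up a 2nd. Continuing: F4 → G4 → Ab4.

Ab4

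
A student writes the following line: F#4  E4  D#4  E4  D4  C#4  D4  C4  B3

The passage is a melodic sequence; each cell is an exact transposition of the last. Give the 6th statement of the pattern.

Ab3 Gb3 F3

Unit = 3 notes; the statements start on F#4, E4, D4, moving down a 2nd each time.
Continuing the starts: C4 → Bb3 → Ab3.
From Ab3 the exact shape gives Ab3 Gb3 F3.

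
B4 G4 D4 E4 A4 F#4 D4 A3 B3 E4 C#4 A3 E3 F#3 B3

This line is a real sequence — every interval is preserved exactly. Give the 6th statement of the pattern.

Taking 5-note groups, the heads are B4, F#4, C#4: the pattern moves down a 4th.
Continuing the starts: G#3 → D#3 → A#2.
Statement 6 starts on A#2 and keeps the same exact contour: A#2 F#2 C#2 D#2 G#2.

A#2 F#2 C#2 D#2 G#2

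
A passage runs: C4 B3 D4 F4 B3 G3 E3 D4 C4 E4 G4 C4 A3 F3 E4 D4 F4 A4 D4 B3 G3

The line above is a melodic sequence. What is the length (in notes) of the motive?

There are 21 notes; a 7-note unit gives 3 cells:
C4 B3 D4 F4 B3 G3 E3 | D4 C4 E4 G4 C4 A3 F3 | E4 D4 F4 A4 D4 B3 G3
That's a consistent up a 2nd shift per cell, and no other grouping gives one.

7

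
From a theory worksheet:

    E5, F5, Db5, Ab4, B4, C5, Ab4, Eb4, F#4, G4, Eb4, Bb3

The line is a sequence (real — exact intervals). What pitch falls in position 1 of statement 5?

G#3

The unit is 4 notes. Position-1 pitches of the 3 shown cells: E5, B4, F#4.
Extending down a 4th: C#4 → G#3.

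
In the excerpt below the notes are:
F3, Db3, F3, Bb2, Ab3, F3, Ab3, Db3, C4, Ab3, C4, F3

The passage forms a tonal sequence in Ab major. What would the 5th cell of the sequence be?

Taking 4-note groups, the heads are F3, Ab3, C4: the pattern moves up a 3rd.
Extending up a 3rd: Eb4 → G4.
So cell 5 is G4 Eb4 G4 C4.

G4 Eb4 G4 C4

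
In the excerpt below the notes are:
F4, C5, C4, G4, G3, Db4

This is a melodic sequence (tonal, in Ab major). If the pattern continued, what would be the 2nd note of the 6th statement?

The unit is 2 notes. Position-2 pitches of the 3 shown cells: C5, G4, Db4.
Carrying that down a 4th forward: Ab3 → Eb3 → Bb2.

Bb2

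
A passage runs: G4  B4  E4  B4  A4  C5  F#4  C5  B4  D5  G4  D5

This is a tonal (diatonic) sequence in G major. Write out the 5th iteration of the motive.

Unit = 4 notes; the statements start on G4, A4, B4, moving up a 2nd each time.
Carrying on: C5 → D5.
Statement 5 starts on D5 and keeps the same diatonic contour: D5 F#5 B4 F#5.

D5 F#5 B4 F#5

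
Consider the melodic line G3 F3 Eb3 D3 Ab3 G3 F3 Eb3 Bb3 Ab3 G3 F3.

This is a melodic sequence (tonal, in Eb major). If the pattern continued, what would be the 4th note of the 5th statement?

The unit is 4 notes. Position-4 pitches of the 3 shown cells: D3, Eb3, F3.
Each moves up a 2nd. Continuing: G3 → Ab3.

Ab3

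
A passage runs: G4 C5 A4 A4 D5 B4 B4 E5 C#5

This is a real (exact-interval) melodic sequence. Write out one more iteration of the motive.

With a 3-note motive the entries are G4, A4, B4, each up a 2nd from the previous.
From C#5 the exact shape gives C#5 F#5 D#5.

C#5 F#5 D#5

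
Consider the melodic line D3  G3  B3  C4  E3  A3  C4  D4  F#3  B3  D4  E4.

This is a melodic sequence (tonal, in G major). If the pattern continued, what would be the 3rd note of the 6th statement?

G4

Grouping in 4s, the 3rd note of each cell is B3, C4, D4.
Carrying that up a 2nd forward: E4 → F#4 → G4.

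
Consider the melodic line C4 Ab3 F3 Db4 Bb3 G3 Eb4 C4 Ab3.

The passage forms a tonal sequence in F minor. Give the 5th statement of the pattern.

G4 Eb4 C4

With a 3-note motive the entries are C4, Db4, Eb4, each up a 2nd from the previous.
Extending up a 2nd: F4 → G4.
So cell 5 is G4 Eb4 C4.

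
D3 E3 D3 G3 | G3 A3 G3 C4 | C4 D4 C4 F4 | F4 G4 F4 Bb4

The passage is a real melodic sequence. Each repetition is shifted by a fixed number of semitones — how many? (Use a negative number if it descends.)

5

With a 4-note motive the entries are D3, G3, C4, F4, each up a 4th from the previous.
D3 to G3 spans +5 semitones.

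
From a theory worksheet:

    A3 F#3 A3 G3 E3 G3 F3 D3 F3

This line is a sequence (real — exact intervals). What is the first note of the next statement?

The 3-note cells begin on A3, G3, F3 — each down a 2nd from the last.
The next head, down a 2nd from F3, is Eb3.

Eb3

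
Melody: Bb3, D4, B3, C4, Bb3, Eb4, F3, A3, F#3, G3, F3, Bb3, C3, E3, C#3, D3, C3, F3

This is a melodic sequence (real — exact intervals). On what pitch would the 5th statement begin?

D2

Unit = 6 notes; the statements start on Bb3, F3, C3, moving down a 4th each time.
Continuing: G2 → D2. Statement 5 starts on D2.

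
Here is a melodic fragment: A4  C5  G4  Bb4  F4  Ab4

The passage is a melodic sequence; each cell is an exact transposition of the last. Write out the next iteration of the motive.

The 2-note cells begin on A4, G4, F4 — each down a 2nd from the last.
So cell 4 is Eb4 Gb4.

Eb4 Gb4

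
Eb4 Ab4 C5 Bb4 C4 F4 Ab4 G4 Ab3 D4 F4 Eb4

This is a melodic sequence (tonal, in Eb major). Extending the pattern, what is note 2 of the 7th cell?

C3

Grouping in 4s, the 2nd note of each cell is Ab4, F4, D4.
Each moves down a 3rd. Continuing: Bb3 → G3 → Eb3 → C3.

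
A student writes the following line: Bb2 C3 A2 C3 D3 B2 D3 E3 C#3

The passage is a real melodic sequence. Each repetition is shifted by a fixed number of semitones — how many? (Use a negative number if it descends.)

Unit = 3 notes; the statements start on Bb2, C3, D3, moving up a 2nd each time.
Counting half-steps from Bb2 to C3: 2.

2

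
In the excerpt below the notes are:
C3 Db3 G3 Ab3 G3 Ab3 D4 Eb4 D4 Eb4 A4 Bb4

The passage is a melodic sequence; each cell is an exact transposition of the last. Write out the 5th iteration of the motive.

The 4-note cells begin on C3, G3, D4 — each up a 5th from the last.
Carrying on: A4 → E5.
So cell 5 is E5 F5 B5 C6.

E5 F5 B5 C6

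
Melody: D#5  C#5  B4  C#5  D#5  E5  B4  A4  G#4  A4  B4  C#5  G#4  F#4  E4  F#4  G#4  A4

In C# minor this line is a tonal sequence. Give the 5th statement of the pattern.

Unit = 6 notes; the statements start on D#5, B4, G#4, moving down a 3rd each time.
Extending down a 3rd: E4 → C#4.
Statement 5 starts on C#4 and keeps the same diatonic contour: C#4 B3 A3 B3 C#4 D#4.

C#4 B3 A3 B3 C#4 D#4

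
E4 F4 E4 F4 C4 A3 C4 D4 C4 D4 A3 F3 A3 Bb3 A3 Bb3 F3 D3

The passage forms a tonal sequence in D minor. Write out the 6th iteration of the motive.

The 6-note cells begin on E4, C4, A3 — each down a 3rd from the last.
Carrying on: F3 → D3 → Bb2.
So cell 6 is Bb2 C3 Bb2 C3 G2 E2.

Bb2 C3 Bb2 C3 G2 E2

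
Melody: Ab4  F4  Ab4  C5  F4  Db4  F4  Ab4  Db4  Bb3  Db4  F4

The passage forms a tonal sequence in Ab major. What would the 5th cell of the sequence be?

G3 Eb3 G3 Bb3

Unit = 4 notes; the statements start on Ab4, F4, Db4, moving down a 3rd each time.
Carrying on: Bb3 → G3.
From G3 the diatonic shape gives G3 Eb3 G3 Bb3.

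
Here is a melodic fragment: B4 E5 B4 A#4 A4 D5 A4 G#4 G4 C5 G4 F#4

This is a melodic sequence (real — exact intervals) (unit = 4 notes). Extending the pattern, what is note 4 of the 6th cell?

Grouping in 4s, the 4th note of each cell is A#4, G#4, F#4.
Carrying that down a 2nd forward: E4 → D4 → C4.

C4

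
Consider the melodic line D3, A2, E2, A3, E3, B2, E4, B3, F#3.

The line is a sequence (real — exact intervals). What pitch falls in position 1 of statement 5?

With 3-note cells, note 1 of each statement runs D3, A3, E4.
Extending up a 5th: B4 → F#5.

F#5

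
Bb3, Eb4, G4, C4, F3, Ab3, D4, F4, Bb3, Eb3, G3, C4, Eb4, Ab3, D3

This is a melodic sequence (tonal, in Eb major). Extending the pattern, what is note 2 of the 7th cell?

F3

The unit is 5 notes. Position-2 pitches of the 3 shown cells: Eb4, D4, C4.
Each moves down a 2nd. Continuing: Bb3 → Ab3 → G3 → F3.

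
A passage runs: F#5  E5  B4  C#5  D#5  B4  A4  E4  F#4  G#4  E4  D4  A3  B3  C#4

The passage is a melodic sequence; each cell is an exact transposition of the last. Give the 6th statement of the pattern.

G2 F2 C2 D2 E2

Unit = 5 notes; the statements start on F#5, B4, E4, moving down a 5th each time.
Extending down a 5th: A3 → D3 → G2.
So cell 6 is G2 F2 C2 D2 E2.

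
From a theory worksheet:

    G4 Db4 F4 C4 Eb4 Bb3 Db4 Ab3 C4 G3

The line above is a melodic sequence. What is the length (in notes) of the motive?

2

There are 10 notes; a 2-note unit gives 5 cells:
G4 Db4 | F4 C4 | Eb4 Bb3 | Db4 Ab3 | C4 G3
Every group is a transposition down a 2nd of the one before; no shorter unit works.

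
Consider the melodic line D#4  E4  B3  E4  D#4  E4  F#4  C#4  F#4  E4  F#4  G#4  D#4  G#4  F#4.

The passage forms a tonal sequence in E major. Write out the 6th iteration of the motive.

With a 5-note motive the entries are D#4, E4, F#4, each up a 2nd from the previous.
Extending up a 2nd: G#4 → A4 → B4.
From B4 the diatonic shape gives B4 C#5 G#4 C#5 B4.

B4 C#5 G#4 C#5 B4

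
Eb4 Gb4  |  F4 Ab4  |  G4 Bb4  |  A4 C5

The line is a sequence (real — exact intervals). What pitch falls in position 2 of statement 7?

With 2-note cells, note 2 of each statement runs Gb4, Ab4, Bb4, C5.
Each moves up a 2nd. Continuing: D5 → E5 → F#5.

F#5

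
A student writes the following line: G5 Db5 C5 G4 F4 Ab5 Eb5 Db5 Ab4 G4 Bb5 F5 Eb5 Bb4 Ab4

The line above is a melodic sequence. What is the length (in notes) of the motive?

There are 15 notes; a 5-note unit gives 3 cells:
G5 Db5 C5 G4 F4 | Ab5 Eb5 Db5 Ab4 G4 | Bb5 F5 Eb5 Bb4 Ab4
That's a consistent up a 2nd shift per cell, and no other grouping gives one.

5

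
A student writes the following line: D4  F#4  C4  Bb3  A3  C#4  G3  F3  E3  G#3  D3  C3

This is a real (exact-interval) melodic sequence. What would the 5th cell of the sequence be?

With a 4-note motive the entries are D4, A3, E3, each down a 4th from the previous.
Continuing the starts: B2 → F#2.
From F#2 the exact shape gives F#2 A#2 E2 D2.

F#2 A#2 E2 D2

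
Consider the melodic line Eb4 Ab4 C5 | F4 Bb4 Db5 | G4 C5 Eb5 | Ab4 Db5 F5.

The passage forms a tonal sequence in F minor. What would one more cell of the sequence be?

Taking 3-note groups, the heads are Eb4, F4, G4, Ab4: the pattern moves up a 2nd.
Statement 5 starts on Bb4 and keeps the same diatonic contour: Bb4 Eb5 G5.

Bb4 Eb5 G5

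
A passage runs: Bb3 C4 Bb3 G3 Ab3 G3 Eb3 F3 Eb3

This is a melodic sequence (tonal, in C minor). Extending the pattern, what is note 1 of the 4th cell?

C3

The unit is 3 notes. Position-1 pitches of the 3 shown cells: Bb3, G3, Eb3.
Each moves down a 3rd; the next is C3.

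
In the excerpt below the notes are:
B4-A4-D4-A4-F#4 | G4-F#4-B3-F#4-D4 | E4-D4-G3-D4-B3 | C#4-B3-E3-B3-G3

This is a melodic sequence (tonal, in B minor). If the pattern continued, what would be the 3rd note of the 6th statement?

Grouping in 5s, the 3rd note of each cell is D4, B3, G3, E3.
Carrying that down a 3rd forward: C#3 → A2.

A2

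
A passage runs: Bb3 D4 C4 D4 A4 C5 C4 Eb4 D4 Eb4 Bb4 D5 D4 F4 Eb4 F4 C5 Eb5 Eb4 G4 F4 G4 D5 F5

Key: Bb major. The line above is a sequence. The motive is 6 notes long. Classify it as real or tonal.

tonal

Every note is diatonic to Bb major.
Cell 1 has +4 semitones from note 1 to 2, but cell 2 has +3 — the interval quality changes while the contour stays the same, which is the hallmark of a tonal sequence.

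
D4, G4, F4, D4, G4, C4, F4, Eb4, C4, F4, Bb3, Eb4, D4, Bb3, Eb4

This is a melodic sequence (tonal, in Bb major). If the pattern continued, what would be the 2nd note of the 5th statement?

C4

The unit is 5 notes. Position-2 pitches of the 3 shown cells: G4, F4, Eb4.
Each moves down a 2nd. Continuing: D4 → C4.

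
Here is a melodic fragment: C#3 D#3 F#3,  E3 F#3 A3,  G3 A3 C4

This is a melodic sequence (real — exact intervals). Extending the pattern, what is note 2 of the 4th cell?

C4

With 3-note cells, note 2 of each statement runs D#3, F#3, A3.
From A3, up a 3rd gives C4.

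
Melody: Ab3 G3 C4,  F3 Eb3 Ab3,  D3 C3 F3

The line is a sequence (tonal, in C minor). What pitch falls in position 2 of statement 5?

F2

The unit is 3 notes. Position-2 pitches of the 3 shown cells: G3, Eb3, C3.
Each moves down a 3rd. Continuing: Ab2 → F2.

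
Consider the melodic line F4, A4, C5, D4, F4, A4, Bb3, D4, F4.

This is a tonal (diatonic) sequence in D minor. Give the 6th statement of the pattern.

C3 E3 G3

The 3-note cells begin on F4, D4, Bb3 — each down a 3rd from the last.
Carrying on: G3 → E3 → C3.
From C3 the diatonic shape gives C3 E3 G3.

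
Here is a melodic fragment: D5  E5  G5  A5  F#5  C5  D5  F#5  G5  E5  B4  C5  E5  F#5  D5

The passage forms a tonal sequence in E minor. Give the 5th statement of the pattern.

G4 A4 C5 D5 B4

Taking 5-note groups, the heads are D5, C5, B4: the pattern moves down a 2nd.
Continuing the starts: A4 → G4.
So cell 5 is G4 A4 C5 D5 B4.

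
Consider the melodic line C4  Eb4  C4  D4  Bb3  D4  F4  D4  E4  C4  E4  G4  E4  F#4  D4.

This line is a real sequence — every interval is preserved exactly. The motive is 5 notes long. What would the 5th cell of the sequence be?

With a 5-note motive the entries are C4, D4, E4, each up a 2nd from the previous.
Continuing the starts: F#4 → G#4.
From G#4 the exact shape gives G#4 B4 G#4 A#4 F#4.

G#4 B4 G#4 A#4 F#4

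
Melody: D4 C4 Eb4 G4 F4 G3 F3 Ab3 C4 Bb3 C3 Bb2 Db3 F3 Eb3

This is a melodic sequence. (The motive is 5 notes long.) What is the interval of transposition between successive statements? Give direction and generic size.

down a 5th

With a 5-note motive the entries are D4, G3, C3, each down a 5th from the previous.
From D4 to G3: down a 5th.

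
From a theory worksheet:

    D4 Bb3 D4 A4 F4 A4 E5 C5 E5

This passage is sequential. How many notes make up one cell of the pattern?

There are 9 notes; a 3-note unit gives 3 cells:
D4 Bb3 D4 | A4 F4 A4 | E5 C5 E5
Every group is a transposition up a 5th of the one before; no shorter unit works.

3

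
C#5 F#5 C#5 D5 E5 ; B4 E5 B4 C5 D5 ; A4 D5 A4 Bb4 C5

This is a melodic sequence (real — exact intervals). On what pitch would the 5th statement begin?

F4

With a 5-note motive the entries are C#5, B4, A4, each down a 2nd from the previous.
Extending the heads down a 2nd: G4 → F4.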